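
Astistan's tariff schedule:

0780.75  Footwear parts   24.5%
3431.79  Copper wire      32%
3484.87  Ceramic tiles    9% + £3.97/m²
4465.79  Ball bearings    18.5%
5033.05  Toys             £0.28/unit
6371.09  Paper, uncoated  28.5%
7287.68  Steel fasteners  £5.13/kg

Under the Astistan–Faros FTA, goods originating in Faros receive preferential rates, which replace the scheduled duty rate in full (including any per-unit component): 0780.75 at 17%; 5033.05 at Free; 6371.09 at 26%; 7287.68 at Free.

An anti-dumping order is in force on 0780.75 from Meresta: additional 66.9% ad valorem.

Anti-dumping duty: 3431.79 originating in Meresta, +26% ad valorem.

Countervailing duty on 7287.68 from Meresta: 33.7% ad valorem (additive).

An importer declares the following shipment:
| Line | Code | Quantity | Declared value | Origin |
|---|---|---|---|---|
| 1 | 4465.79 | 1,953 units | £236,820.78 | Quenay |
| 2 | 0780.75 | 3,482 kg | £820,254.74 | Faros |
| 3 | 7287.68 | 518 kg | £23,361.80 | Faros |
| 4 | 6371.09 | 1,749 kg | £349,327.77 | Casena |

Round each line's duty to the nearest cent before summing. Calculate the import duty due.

£282,813.56

Line 1 (4465.79, Quenay, 1,953 units, £236,820.78):
Base rate for 4465.79 is 18.5%.
Duty = £236,820.78 × 18.5% = £43,811.84.
Line 2 (0780.75, Faros, 3,482 kg, £820,254.74):
Base rate for 0780.75 is 24.5%.
Origin Faros qualifies under the Astistan–Faros agreement and 0780.75 is covered: preferential rate 17% applies instead.
The additional-duty order on 0780.75 targets Meresta, not Faros; it does not apply.
Duty = £820,254.74 × 17% = £139,443.31.
Line 3 (7287.68, Faros, 518 kg, £23,361.80):
Base rate for 7287.68 is £5.13/kg.
Origin Faros qualifies under the Astistan–Faros agreement and 7287.68 is covered: preferential rate Free applies instead.
The additional-duty order on 7287.68 targets Meresta, not Faros; it does not apply.
Duty = £23,361.80 × 0% = £0.00.
Line 4 (6371.09, Casena, 1,749 kg, £349,327.77):
Base rate for 6371.09 is 28.5%.
6371.09 has an FTA preferential rate, but origin Casena is not Faros; base rate stands.
Duty = £349,327.77 × 28.5% = £99,558.41.
Total = £43,811.84 + £139,443.31 + £0.00 + £99,558.41 = £282,813.56.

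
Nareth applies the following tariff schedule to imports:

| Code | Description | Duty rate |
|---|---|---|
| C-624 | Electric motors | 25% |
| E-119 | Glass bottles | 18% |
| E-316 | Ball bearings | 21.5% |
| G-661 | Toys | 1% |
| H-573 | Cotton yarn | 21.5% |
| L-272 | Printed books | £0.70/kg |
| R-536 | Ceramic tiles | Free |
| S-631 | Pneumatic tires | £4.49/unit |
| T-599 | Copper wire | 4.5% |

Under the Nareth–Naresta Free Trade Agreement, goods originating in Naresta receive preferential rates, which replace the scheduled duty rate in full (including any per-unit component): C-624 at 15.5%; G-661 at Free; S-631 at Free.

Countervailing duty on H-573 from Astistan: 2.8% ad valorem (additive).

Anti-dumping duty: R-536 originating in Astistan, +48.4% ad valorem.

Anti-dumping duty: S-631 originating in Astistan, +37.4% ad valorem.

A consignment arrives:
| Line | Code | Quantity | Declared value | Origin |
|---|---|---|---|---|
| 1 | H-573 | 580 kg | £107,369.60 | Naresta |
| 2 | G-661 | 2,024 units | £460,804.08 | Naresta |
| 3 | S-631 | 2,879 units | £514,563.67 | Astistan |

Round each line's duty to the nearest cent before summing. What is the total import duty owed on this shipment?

Line 1 (H-573, Naresta, 580 kg, £107,369.60):
Base rate for H-573 is 21.5%.
Origin Naresta is the FTA partner but H-573 is not on the preference list; base rate stands.
The additional-duty order on H-573 targets Astistan, not Naresta; it does not apply.
Duty = £107,369.60 × 21.5% = £23,084.46.
Line 2 (G-661, Naresta, 2,024 units, £460,804.08):
Base rate for G-661 is 1%.
Origin Naresta qualifies under the Nareth–Naresta agreement and G-661 is covered: preferential rate Free applies instead.
Duty = £460,804.08 × 0% = £0.00.
Line 3 (S-631, Astistan, 2,879 units, £514,563.67):
Base rate for S-631 is £4.49/unit.
S-631 has an FTA preferential rate, but origin Astistan is not Naresta; base rate stands.
Additional duty on S-631 from Astistan: +37.4% ad valorem. Applied ad valorem rate = 37.4%.
Duty = £514,563.67 × 37.4% + 2,879 × £4.49 = £205,373.52.
Total = £23,084.46 + £0.00 + £205,373.52 = £228,457.98.

£228,457.98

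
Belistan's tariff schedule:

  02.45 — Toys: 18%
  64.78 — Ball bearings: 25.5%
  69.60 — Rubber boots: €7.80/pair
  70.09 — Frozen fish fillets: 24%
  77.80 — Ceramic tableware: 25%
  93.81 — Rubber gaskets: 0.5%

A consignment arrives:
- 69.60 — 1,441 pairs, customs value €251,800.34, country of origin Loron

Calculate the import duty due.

Line 1 (69.60, Loron, 1,441 pairs, €251,800.34):
Base rate for 69.60 is €7.80/pair.
Duty = 1,441 × €7.80 = €11,239.80.

€11,239.80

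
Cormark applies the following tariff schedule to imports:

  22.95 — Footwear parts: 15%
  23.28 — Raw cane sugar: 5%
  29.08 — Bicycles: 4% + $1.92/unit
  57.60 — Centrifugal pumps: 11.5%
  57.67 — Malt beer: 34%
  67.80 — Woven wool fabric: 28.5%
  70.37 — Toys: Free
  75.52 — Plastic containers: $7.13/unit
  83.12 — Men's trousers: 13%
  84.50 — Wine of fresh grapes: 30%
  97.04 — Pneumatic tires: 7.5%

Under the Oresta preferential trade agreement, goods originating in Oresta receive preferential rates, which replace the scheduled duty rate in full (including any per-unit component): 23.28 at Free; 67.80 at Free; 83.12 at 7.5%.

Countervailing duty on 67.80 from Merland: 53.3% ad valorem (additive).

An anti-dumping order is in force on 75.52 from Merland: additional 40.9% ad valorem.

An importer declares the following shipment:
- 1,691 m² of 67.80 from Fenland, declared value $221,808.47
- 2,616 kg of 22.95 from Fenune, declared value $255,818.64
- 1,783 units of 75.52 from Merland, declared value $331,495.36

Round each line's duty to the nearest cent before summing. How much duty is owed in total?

$249,882.60

Line 1 (67.80, Fenland, 1,691 m², $221,808.47):
Base rate for 67.80 is 28.5%.
67.80 has an FTA preferential rate, but origin Fenland is not Oresta; base rate stands.
The additional-duty order on 67.80 targets Merland, not Fenland; it does not apply.
Duty = $221,808.47 × 28.5% = $63,215.41.
Line 2 (22.95, Fenune, 2,616 kg, $255,818.64):
Base rate for 22.95 is 15%.
Duty = $255,818.64 × 15% = $38,372.80.
Line 3 (75.52, Merland, 1,783 units, $331,495.36):
Base rate for 75.52 is $7.13/unit.
Additional duty on 75.52 from Merland: +40.9% ad valorem. Applied ad valorem rate = 40.9%.
Duty = $331,495.36 × 40.9% + 1,783 × $7.13 = $148,294.39.
Total = $63,215.41 + $38,372.80 + $148,294.39 = $249,882.60.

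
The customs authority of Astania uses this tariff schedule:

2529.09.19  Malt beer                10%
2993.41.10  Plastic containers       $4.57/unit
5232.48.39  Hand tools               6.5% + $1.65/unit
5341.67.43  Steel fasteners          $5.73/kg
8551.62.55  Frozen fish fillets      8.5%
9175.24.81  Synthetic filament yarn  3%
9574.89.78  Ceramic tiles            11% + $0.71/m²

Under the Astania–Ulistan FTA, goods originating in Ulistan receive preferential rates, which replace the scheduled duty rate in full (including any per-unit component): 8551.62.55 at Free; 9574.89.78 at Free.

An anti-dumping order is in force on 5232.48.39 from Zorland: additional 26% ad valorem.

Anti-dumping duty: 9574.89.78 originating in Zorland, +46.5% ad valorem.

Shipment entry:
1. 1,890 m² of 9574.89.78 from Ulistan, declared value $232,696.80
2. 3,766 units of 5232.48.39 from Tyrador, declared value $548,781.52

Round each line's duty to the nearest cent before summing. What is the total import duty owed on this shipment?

$41,884.70

Line 1 (9574.89.78, Ulistan, 1,890 m², $232,696.80):
Base rate for 9574.89.78 is 11% + $0.71/m².
Origin Ulistan qualifies under the Astania–Ulistan agreement and 9574.89.78 is covered: preferential rate Free applies instead.
The additional-duty order on 9574.89.78 targets Zorland, not Ulistan; it does not apply.
Duty = $232,696.80 × 0% = $0.00.
Line 2 (5232.48.39, Tyrador, 3,766 units, $548,781.52):
Base rate for 5232.48.39 is 6.5% + $1.65/unit.
The additional-duty order on 5232.48.39 targets Zorland, not Tyrador; it does not apply.
Duty = $548,781.52 × 6.5% + 3,766 × $1.65 = $41,884.70.
Total = $0.00 + $41,884.70 = $41,884.70.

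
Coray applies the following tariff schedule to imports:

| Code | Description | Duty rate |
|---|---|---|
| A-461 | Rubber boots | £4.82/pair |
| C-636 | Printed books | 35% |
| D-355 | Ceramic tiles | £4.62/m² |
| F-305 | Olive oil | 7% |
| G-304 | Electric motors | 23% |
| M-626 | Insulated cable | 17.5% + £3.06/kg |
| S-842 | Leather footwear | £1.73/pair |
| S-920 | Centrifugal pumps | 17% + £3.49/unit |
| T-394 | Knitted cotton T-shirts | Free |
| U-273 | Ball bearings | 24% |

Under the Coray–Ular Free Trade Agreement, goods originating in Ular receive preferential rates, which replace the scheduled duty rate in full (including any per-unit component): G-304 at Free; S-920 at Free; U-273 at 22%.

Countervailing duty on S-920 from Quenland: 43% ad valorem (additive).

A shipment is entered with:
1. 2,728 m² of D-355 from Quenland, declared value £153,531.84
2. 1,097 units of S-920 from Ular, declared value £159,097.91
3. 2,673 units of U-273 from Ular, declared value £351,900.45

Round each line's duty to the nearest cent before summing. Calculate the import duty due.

£90,021.46

Line 1 (D-355, Quenland, 2,728 m², £153,531.84):
Base rate for D-355 is £4.62/m².
Duty = 2,728 × £4.62 = £12,603.36.
Line 2 (S-920, Ular, 1,097 units, £159,097.91):
Base rate for S-920 is 17% + £3.49/unit.
Origin Ular qualifies under the Coray–Ular agreement and S-920 is covered: preferential rate Free applies instead.
The additional-duty order on S-920 targets Quenland, not Ular; it does not apply.
Duty = £159,097.91 × 0% = £0.00.
Line 3 (U-273, Ular, 2,673 units, £351,900.45):
Base rate for U-273 is 24%.
Origin Ular qualifies under the Coray–Ular agreement and U-273 is covered: preferential rate 22% applies instead.
Duty = £351,900.45 × 22% = £77,418.10.
Total = £12,603.36 + £0.00 + £77,418.10 = £90,021.46.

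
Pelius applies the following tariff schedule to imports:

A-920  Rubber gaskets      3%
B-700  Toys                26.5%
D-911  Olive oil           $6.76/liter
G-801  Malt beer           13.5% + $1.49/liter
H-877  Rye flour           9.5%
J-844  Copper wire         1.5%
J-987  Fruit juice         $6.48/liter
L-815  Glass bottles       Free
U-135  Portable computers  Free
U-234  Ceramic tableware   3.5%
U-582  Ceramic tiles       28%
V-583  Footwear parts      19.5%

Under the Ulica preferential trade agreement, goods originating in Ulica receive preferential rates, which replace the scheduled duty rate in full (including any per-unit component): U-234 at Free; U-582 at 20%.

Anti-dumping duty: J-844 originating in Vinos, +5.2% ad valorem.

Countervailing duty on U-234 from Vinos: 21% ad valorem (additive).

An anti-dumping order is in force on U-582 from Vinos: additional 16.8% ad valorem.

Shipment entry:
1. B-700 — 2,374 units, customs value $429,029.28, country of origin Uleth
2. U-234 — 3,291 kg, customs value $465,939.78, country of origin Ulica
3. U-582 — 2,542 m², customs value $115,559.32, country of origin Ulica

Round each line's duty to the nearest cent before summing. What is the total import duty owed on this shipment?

Line 1 (B-700, Uleth, 2,374 units, $429,029.28):
Base rate for B-700 is 26.5%.
Duty = $429,029.28 × 26.5% = $113,692.76.
Line 2 (U-234, Ulica, 3,291 kg, $465,939.78):
Base rate for U-234 is 3.5%.
Origin Ulica qualifies under the Pelius–Ulica agreement and U-234 is covered: preferential rate Free applies instead.
The additional-duty order on U-234 targets Vinos, not Ulica; it does not apply.
Duty = $465,939.78 × 0% = $0.00.
Line 3 (U-582, Ulica, 2,542 m², $115,559.32):
Base rate for U-582 is 28%.
Origin Ulica qualifies under the Pelius–Ulica agreement and U-582 is covered: preferential rate 20% applies instead.
The additional-duty order on U-582 targets Vinos, not Ulica; it does not apply.
Duty = $115,559.32 × 20% = $23,111.86.
Total = $113,692.76 + $0.00 + $23,111.86 = $136,804.62.

$136,804.62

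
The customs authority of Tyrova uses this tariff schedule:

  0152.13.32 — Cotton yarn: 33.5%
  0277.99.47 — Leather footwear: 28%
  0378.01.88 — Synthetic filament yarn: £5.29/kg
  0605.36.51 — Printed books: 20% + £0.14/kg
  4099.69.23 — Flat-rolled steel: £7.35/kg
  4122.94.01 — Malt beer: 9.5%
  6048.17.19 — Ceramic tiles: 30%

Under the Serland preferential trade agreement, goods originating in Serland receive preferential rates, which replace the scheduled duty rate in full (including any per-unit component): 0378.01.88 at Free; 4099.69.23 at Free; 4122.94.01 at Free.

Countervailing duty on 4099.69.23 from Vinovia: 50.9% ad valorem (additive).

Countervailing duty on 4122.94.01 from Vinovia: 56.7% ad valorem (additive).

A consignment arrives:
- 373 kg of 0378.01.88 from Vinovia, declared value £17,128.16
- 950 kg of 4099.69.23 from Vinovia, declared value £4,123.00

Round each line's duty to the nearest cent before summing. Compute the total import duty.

£11,054.28

Line 1 (0378.01.88, Vinovia, 373 kg, £17,128.16):
Base rate for 0378.01.88 is £5.29/kg.
0378.01.88 has an FTA preferential rate, but origin Vinovia is not Serland; base rate stands.
Duty = 373 × £5.29 = £1,973.17.
Line 2 (4099.69.23, Vinovia, 950 kg, £4,123.00):
Base rate for 4099.69.23 is £7.35/kg.
4099.69.23 has an FTA preferential rate, but origin Vinovia is not Serland; base rate stands.
Additional duty on 4099.69.23 from Vinovia: +50.9% ad valorem. Applied ad valorem rate = 50.9%.
Duty = £4,123.00 × 50.9% + 950 × £7.35 = £9,081.11.
Total = £1,973.17 + £9,081.11 = £11,054.28.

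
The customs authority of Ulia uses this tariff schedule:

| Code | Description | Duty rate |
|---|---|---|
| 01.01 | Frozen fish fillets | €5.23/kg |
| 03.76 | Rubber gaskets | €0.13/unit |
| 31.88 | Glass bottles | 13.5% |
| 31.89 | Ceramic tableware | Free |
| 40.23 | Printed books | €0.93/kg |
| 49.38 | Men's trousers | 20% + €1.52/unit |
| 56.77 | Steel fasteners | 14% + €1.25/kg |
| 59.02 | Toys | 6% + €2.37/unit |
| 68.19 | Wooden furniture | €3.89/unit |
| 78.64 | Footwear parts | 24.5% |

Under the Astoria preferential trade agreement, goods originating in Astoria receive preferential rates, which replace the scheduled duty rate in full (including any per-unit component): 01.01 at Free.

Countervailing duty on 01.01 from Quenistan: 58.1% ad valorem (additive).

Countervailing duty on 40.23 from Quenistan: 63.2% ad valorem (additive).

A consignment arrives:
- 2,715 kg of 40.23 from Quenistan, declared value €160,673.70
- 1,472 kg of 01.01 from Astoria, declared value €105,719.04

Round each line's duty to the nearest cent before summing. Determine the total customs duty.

€104,070.73

Line 1 (40.23, Quenistan, 2,715 kg, €160,673.70):
Base rate for 40.23 is €0.93/kg.
Additional duty on 40.23 from Quenistan: +63.2% ad valorem. Applied ad valorem rate = 63.2%.
Duty = €160,673.70 × 63.2% + 2,715 × €0.93 = €104,070.73.
Line 2 (01.01, Astoria, 1,472 kg, €105,719.04):
Base rate for 01.01 is €5.23/kg.
Origin Astoria qualifies under the Ulia–Astoria agreement and 01.01 is covered: preferential rate Free applies instead.
The additional-duty order on 01.01 targets Quenistan, not Astoria; it does not apply.
Duty = €105,719.04 × 0% = €0.00.
Total = €104,070.73 + €0.00 = €104,070.73.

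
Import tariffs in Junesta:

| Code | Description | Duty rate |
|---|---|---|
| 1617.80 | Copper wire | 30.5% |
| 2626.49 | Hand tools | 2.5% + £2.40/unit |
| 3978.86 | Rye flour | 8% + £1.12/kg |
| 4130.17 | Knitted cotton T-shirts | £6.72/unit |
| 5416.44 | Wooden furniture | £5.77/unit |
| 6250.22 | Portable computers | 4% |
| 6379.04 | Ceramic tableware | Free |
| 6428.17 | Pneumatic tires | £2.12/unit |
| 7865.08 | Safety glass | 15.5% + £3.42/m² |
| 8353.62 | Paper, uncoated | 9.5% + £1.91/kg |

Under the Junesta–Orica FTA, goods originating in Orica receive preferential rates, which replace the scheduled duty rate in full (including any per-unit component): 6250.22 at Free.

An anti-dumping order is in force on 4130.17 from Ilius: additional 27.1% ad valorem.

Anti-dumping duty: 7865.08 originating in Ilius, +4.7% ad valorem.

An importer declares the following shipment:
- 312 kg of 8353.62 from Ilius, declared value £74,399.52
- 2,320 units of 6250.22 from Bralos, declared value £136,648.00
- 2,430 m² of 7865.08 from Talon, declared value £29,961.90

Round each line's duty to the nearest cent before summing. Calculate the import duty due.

£26,084.48

Line 1 (8353.62, Ilius, 312 kg, £74,399.52):
Base rate for 8353.62 is 9.5% + £1.91/kg.
Duty = £74,399.52 × 9.5% + 312 × £1.91 = £7,663.87.
Line 2 (6250.22, Bralos, 2,320 units, £136,648.00):
Base rate for 6250.22 is 4%.
6250.22 has an FTA preferential rate, but origin Bralos is not Orica; base rate stands.
Duty = £136,648.00 × 4% = £5,465.92.
Line 3 (7865.08, Talon, 2,430 m², £29,961.90):
Base rate for 7865.08 is 15.5% + £3.42/m².
The additional-duty order on 7865.08 targets Ilius, not Talon; it does not apply.
Duty = £29,961.90 × 15.5% + 2,430 × £3.42 = £12,954.69.
Total = £7,663.87 + £5,465.92 + £12,954.69 = £26,084.48.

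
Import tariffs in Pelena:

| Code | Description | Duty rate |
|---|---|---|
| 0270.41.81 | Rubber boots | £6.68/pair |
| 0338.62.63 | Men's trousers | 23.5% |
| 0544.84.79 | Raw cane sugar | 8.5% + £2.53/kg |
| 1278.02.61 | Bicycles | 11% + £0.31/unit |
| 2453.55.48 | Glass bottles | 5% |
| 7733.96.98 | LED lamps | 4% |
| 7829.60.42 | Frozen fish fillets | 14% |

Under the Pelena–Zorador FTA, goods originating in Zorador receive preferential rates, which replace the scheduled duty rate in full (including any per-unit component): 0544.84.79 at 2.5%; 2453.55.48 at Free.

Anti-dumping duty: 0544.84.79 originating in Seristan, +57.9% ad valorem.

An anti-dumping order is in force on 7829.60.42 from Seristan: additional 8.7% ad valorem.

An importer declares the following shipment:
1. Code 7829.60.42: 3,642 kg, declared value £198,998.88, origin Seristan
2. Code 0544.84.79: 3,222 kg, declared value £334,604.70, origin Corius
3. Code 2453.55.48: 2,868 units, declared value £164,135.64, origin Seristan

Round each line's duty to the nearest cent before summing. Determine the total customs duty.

Line 1 (7829.60.42, Seristan, 3,642 kg, £198,998.88):
Base rate for 7829.60.42 is 14%.
Additional duty on 7829.60.42 from Seristan: +8.7%. Applied ad valorem rate: 14% + 8.7% = 22.7%.
Duty = £198,998.88 × 22.7% = £45,172.75.
Line 2 (0544.84.79, Corius, 3,222 kg, £334,604.70):
Base rate for 0544.84.79 is 8.5% + £2.53/kg.
0544.84.79 has an FTA preferential rate, but origin Corius is not Zorador; base rate stands.
The additional-duty order on 0544.84.79 targets Seristan, not Corius; it does not apply.
Duty = £334,604.70 × 8.5% + 3,222 × £2.53 = £36,593.06.
Line 3 (2453.55.48, Seristan, 2,868 units, £164,135.64):
Base rate for 2453.55.48 is 5%.
2453.55.48 has an FTA preferential rate, but origin Seristan is not Zorador; base rate stands.
Duty = £164,135.64 × 5% = £8,206.78.
Total = £45,172.75 + £36,593.06 + £8,206.78 = £89,972.59.

£89,972.59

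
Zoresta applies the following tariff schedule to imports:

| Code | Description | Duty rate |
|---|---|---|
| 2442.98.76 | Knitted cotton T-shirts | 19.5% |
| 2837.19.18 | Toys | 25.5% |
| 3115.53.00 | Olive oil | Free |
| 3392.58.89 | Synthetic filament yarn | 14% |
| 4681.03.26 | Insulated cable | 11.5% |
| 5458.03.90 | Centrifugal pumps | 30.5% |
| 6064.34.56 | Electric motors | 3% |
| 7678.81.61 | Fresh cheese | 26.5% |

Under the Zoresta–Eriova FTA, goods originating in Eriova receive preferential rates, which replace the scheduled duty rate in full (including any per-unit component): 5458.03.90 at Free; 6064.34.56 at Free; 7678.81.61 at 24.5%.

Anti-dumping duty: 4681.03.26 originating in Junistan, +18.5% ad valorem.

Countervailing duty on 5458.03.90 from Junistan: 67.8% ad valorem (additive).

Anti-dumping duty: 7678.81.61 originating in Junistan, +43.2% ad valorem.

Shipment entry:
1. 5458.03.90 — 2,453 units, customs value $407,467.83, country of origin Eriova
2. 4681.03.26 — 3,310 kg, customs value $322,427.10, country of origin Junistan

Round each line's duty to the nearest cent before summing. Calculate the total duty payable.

Line 1 (5458.03.90, Eriova, 2,453 units, $407,467.83):
Base rate for 5458.03.90 is 30.5%.
Origin Eriova qualifies under the Zoresta–Eriova agreement and 5458.03.90 is covered: preferential rate Free applies instead.
The additional-duty order on 5458.03.90 targets Junistan, not Eriova; it does not apply.
Duty = $407,467.83 × 0% = $0.00.
Line 2 (4681.03.26, Junistan, 3,310 kg, $322,427.10):
Base rate for 4681.03.26 is 11.5%.
Additional duty on 4681.03.26 from Junistan: +18.5%. Applied ad valorem rate: 11.5% + 18.5% = 30%.
Duty = $322,427.10 × 30% = $96,728.13.
Total = $0.00 + $96,728.13 = $96,728.13.

$96,728.13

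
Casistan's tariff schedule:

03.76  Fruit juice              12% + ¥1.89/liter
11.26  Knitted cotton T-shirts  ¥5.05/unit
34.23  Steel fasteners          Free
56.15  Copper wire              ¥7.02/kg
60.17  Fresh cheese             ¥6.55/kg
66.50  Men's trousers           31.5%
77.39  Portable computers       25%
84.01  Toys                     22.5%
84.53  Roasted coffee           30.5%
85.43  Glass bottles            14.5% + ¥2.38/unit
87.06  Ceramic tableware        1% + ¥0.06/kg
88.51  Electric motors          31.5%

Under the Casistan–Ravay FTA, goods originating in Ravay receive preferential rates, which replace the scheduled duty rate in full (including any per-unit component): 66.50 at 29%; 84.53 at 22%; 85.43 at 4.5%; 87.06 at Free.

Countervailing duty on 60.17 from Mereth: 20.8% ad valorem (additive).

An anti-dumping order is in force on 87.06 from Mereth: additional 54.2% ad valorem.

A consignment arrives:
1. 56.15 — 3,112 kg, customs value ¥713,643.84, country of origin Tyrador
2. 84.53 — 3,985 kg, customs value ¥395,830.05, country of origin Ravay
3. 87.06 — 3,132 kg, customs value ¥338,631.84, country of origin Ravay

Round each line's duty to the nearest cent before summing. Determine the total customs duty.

¥108,928.85

Line 1 (56.15, Tyrador, 3,112 kg, ¥713,643.84):
Base rate for 56.15 is ¥7.02/kg.
Duty = 3,112 × ¥7.02 = ¥21,846.24.
Line 2 (84.53, Ravay, 3,985 kg, ¥395,830.05):
Base rate for 84.53 is 30.5%.
Origin Ravay qualifies under the Casistan–Ravay agreement and 84.53 is covered: preferential rate 22% applies instead.
Duty = ¥395,830.05 × 22% = ¥87,082.61.
Line 3 (87.06, Ravay, 3,132 kg, ¥338,631.84):
Base rate for 87.06 is 1% + ¥0.06/kg.
Origin Ravay qualifies under the Casistan–Ravay agreement and 87.06 is covered: preferential rate Free applies instead.
The additional-duty order on 87.06 targets Mereth, not Ravay; it does not apply.
Duty = ¥338,631.84 × 0% = ¥0.00.
Total = ¥21,846.24 + ¥87,082.61 + ¥0.00 = ¥108,928.85.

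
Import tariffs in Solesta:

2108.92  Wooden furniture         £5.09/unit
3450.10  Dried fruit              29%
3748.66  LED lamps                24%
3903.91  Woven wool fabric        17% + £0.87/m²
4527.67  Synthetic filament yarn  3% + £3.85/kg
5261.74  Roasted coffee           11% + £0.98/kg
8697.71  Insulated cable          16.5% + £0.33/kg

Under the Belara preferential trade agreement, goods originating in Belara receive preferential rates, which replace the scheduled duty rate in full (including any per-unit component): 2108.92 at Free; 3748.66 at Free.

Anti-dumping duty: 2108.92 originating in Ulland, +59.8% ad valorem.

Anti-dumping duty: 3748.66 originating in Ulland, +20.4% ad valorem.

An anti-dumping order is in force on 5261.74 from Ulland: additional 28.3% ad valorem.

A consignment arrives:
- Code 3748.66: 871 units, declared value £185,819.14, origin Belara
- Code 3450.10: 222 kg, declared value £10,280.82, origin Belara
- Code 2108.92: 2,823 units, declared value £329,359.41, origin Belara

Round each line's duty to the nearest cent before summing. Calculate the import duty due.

£2,981.44

Line 1 (3748.66, Belara, 871 units, £185,819.14):
Base rate for 3748.66 is 24%.
Origin Belara qualifies under the Solesta–Belara agreement and 3748.66 is covered: preferential rate Free applies instead.
The additional-duty order on 3748.66 targets Ulland, not Belara; it does not apply.
Duty = £185,819.14 × 0% = £0.00.
Line 2 (3450.10, Belara, 222 kg, £10,280.82):
Base rate for 3450.10 is 29%.
Origin Belara is the FTA partner but 3450.10 is not on the preference list; base rate stands.
Duty = £10,280.82 × 29% = £2,981.44.
Line 3 (2108.92, Belara, 2,823 units, £329,359.41):
Base rate for 2108.92 is £5.09/unit.
Origin Belara qualifies under the Solesta–Belara agreement and 2108.92 is covered: preferential rate Free applies instead.
The additional-duty order on 2108.92 targets Ulland, not Belara; it does not apply.
Duty = £329,359.41 × 0% = £0.00.
Total = £0.00 + £2,981.44 + £0.00 = £2,981.44.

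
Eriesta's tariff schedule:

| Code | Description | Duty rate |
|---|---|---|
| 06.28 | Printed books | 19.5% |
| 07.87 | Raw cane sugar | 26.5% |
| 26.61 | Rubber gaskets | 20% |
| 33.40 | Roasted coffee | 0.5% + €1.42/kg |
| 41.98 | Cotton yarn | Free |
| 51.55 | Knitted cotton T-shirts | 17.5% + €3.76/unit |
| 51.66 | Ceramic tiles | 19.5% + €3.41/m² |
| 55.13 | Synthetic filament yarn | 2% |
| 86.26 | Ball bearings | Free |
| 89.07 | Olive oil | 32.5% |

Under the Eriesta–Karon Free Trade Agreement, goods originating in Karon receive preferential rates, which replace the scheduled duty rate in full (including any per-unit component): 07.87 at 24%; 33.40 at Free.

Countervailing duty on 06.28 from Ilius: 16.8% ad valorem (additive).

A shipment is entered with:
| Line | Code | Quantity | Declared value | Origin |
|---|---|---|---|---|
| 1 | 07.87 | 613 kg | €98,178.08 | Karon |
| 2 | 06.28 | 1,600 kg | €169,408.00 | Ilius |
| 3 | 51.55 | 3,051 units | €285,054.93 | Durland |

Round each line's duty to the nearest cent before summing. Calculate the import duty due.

Line 1 (07.87, Karon, 613 kg, €98,178.08):
Base rate for 07.87 is 26.5%.
Origin Karon qualifies under the Eriesta–Karon agreement and 07.87 is covered: preferential rate 24% applies instead.
Duty = €98,178.08 × 24% = €23,562.74.
Line 2 (06.28, Ilius, 1,600 kg, €169,408.00):
Base rate for 06.28 is 19.5%.
Additional duty on 06.28 from Ilius: +16.8%. Applied ad valorem rate: 19.5% + 16.8% = 36.3%.
Duty = €169,408.00 × 36.3% = €61,495.10.
Line 3 (51.55, Durland, 3,051 units, €285,054.93):
Base rate for 51.55 is 17.5% + €3.76/unit.
Duty = €285,054.93 × 17.5% + 3,051 × €3.76 = €61,356.37.
Total = €23,562.74 + €61,495.10 + €61,356.37 = €146,414.21.

€146,414.21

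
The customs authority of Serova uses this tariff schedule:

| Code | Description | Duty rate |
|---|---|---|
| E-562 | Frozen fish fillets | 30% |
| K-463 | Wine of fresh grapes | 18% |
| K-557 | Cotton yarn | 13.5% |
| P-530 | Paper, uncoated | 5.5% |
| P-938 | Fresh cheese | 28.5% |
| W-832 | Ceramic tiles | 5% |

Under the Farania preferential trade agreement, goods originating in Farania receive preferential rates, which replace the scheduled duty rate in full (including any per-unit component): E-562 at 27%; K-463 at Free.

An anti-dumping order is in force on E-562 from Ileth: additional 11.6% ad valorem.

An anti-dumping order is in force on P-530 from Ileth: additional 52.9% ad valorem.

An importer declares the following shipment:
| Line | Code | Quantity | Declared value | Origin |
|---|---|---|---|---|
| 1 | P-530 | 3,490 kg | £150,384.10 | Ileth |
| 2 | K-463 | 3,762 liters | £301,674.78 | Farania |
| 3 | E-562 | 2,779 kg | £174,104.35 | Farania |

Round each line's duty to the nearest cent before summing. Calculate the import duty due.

£134,832.48

Line 1 (P-530, Ileth, 3,490 kg, £150,384.10):
Base rate for P-530 is 5.5%.
Additional duty on P-530 from Ileth: +52.9%. Applied ad valorem rate: 5.5% + 52.9% = 58.4%.
Duty = £150,384.10 × 58.4% = £87,824.31.
Line 2 (K-463, Farania, 3,762 liters, £301,674.78):
Base rate for K-463 is 18%.
Origin Farania qualifies under the Serova–Farania agreement and K-463 is covered: preferential rate Free applies instead.
Duty = £301,674.78 × 0% = £0.00.
Line 3 (E-562, Farania, 2,779 kg, £174,104.35):
Base rate for E-562 is 30%.
Origin Farania qualifies under the Serova–Farania agreement and E-562 is covered: preferential rate 27% applies instead.
The additional-duty order on E-562 targets Ileth, not Farania; it does not apply.
Duty = £174,104.35 × 27% = £47,008.17.
Total = £87,824.31 + £0.00 + £47,008.17 = £134,832.48.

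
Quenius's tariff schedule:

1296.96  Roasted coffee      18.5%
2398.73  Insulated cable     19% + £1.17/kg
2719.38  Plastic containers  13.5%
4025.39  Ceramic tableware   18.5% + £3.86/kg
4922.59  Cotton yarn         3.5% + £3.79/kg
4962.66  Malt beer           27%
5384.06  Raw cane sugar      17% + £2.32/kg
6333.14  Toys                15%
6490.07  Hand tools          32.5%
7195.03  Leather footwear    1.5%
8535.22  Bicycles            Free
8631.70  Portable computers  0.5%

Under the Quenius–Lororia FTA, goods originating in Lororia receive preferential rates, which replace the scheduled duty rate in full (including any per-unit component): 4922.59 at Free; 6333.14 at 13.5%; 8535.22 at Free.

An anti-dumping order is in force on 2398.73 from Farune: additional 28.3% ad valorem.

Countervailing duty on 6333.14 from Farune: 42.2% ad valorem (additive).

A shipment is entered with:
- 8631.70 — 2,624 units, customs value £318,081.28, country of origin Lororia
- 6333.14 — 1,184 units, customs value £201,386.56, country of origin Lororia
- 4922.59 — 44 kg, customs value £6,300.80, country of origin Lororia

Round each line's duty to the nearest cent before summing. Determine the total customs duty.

Line 1 (8631.70, Lororia, 2,624 units, £318,081.28):
Base rate for 8631.70 is 0.5%.
Origin Lororia is the FTA partner but 8631.70 is not on the preference list; base rate stands.
Duty = £318,081.28 × 0.5% = £1,590.41.
Line 2 (6333.14, Lororia, 1,184 units, £201,386.56):
Base rate for 6333.14 is 15%.
Origin Lororia qualifies under the Quenius–Lororia agreement and 6333.14 is covered: preferential rate 13.5% applies instead.
The additional-duty order on 6333.14 targets Farune, not Lororia; it does not apply.
Duty = £201,386.56 × 13.5% = £27,187.19.
Line 3 (4922.59, Lororia, 44 kg, £6,300.80):
Base rate for 4922.59 is 3.5% + £3.79/kg.
Origin Lororia qualifies under the Quenius–Lororia agreement and 4922.59 is covered: preferential rate Free applies instead.
Duty = £6,300.80 × 0% = £0.00.
Total = £1,590.41 + £27,187.19 + £0.00 = £28,777.60.

£28,777.60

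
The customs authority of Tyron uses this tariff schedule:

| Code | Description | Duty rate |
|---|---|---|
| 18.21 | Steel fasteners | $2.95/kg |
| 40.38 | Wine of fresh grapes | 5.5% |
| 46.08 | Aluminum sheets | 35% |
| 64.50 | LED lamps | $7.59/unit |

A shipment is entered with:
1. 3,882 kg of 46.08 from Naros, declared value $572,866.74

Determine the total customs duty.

$200,503.36

Line 1 (46.08, Naros, 3,882 kg, $572,866.74):
Base rate for 46.08 is 35%.
Duty = $572,866.74 × 35% = $200,503.36.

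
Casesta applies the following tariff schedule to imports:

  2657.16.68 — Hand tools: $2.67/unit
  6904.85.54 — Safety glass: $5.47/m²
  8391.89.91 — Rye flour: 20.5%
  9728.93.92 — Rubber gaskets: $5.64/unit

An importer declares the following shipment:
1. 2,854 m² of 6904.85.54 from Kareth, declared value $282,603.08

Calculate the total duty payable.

Line 1 (6904.85.54, Kareth, 2,854 m², $282,603.08):
Base rate for 6904.85.54 is $5.47/m².
Duty = 2,854 × $5.47 = $15,611.38.

$15,611.38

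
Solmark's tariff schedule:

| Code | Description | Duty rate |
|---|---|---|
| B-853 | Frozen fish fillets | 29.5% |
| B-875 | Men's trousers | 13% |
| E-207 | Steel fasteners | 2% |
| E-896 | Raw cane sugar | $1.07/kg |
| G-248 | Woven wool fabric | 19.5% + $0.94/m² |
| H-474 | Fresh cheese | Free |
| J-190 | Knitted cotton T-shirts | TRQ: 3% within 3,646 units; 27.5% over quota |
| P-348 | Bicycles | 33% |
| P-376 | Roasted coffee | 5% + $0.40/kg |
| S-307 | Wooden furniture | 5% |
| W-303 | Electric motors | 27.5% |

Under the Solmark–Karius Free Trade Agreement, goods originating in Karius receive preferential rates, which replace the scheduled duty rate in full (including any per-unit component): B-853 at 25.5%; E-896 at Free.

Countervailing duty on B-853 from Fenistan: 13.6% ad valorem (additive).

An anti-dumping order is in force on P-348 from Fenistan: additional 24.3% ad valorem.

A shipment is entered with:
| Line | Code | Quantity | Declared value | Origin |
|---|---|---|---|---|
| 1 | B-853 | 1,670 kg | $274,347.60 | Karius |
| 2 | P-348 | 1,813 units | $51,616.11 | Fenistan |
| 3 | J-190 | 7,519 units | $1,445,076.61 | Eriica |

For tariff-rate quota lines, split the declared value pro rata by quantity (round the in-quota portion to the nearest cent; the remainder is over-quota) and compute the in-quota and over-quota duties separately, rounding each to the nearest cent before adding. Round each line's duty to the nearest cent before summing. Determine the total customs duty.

Line 1 (B-853, Karius, 1,670 kg, $274,347.60):
Base rate for B-853 is 29.5%.
Origin Karius qualifies under the Solmark–Karius agreement and B-853 is covered: preferential rate 25.5% applies instead.
The additional-duty order on B-853 targets Fenistan, not Karius; it does not apply.
Duty = $274,347.60 × 25.5% = $69,958.64.
Line 2 (P-348, Fenistan, 1,813 units, $51,616.11):
Base rate for P-348 is 33%.
Additional duty on P-348 from Fenistan: +24.3%. Applied ad valorem rate: 33% + 24.3% = 57.3%.
Duty = $51,616.11 × 57.3% = $29,576.03.
Line 3 (J-190, Eriica, 7,519 units, $1,445,076.61):
Code J-190 is under a tariff-rate quota (threshold 3,646 units). In-quota: 3,646 units at 3%; over-quota: 3,873 units at 27.5%.
Pro-rata value split: in-quota = $1,445,076.61 × 3,646/7,519 = $700,724.74; over-quota = $1,445,076.61 − $700,724.74 = $744,351.87.
In-quota duty = $700,724.74 × 3% = $21,021.74. Over-quota duty = $744,351.87 × 27.5% = $204,696.76.
Line duty = $21,021.74 + $204,696.76 = $225,718.50.
Total = $69,958.64 + $29,576.03 + $225,718.50 = $325,253.17.

$325,253.17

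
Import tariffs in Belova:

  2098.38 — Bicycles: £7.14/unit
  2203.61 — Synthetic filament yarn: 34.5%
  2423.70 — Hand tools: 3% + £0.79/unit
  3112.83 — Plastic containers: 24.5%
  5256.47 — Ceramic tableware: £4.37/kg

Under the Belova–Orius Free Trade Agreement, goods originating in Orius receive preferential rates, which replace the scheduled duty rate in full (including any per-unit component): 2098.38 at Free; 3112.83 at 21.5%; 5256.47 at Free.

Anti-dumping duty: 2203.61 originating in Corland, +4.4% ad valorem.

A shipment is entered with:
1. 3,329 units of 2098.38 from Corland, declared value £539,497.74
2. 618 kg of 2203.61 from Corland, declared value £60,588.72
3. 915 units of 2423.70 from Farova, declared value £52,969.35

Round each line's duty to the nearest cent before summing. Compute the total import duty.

£49,650.00

Line 1 (2098.38, Corland, 3,329 units, £539,497.74):
Base rate for 2098.38 is £7.14/unit.
2098.38 has an FTA preferential rate, but origin Corland is not Orius; base rate stands.
Duty = 3,329 × £7.14 = £23,769.06.
Line 2 (2203.61, Corland, 618 kg, £60,588.72):
Base rate for 2203.61 is 34.5%.
Additional duty on 2203.61 from Corland: +4.4%. Applied ad valorem rate: 34.5% + 4.4% = 38.9%.
Duty = £60,588.72 × 38.9% = £23,569.01.
Line 3 (2423.70, Farova, 915 units, £52,969.35):
Base rate for 2423.70 is 3% + £0.79/unit.
Duty = £52,969.35 × 3% + 915 × £0.79 = £2,311.93.
Total = £23,769.06 + £23,569.01 + £2,311.93 = £49,650.00.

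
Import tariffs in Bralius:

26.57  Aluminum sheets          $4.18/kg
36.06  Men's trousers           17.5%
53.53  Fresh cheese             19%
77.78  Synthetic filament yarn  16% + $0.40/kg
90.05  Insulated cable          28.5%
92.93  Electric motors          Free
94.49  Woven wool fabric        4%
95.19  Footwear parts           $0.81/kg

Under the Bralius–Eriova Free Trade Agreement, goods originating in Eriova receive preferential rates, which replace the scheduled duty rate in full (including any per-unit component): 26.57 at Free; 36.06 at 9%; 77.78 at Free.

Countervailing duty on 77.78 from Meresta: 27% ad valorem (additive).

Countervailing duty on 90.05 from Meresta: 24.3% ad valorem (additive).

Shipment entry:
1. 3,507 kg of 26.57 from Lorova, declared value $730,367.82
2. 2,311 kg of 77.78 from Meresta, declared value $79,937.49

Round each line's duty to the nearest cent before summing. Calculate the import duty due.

Line 1 (26.57, Lorova, 3,507 kg, $730,367.82):
Base rate for 26.57 is $4.18/kg.
26.57 has an FTA preferential rate, but origin Lorova is not Eriova; base rate stands.
Duty = 3,507 × $4.18 = $14,659.26.
Line 2 (77.78, Meresta, 2,311 kg, $79,937.49):
Base rate for 77.78 is 16% + $0.40/kg.
77.78 has an FTA preferential rate, but origin Meresta is not Eriova; base rate stands.
Additional duty on 77.78 from Meresta: +27%. Applied ad valorem rate: 16% + 27% = 43%.
Duty = $79,937.49 × 43% + 2,311 × $0.40 = $35,297.52.
Total = $14,659.26 + $35,297.52 = $49,956.78.

$49,956.78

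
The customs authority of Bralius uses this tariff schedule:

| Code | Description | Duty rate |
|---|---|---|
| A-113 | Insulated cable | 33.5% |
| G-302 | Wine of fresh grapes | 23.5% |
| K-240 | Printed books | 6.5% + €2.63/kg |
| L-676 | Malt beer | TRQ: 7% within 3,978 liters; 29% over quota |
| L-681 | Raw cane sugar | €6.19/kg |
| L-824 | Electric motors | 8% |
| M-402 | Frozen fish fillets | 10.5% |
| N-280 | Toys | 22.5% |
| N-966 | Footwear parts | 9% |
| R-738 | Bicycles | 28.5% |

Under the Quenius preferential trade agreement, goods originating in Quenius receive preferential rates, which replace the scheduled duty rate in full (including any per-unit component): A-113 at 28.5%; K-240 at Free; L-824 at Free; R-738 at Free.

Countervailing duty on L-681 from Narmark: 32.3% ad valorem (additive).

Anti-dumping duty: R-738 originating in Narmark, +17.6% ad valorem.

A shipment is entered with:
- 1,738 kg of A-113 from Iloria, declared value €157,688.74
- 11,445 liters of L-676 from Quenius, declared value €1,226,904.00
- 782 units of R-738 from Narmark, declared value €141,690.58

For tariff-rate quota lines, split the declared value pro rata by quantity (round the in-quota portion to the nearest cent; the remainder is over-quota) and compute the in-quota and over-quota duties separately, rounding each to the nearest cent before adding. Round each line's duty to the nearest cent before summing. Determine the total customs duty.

€380,130.10

Line 1 (A-113, Iloria, 1,738 kg, €157,688.74):
Base rate for A-113 is 33.5%.
A-113 has an FTA preferential rate, but origin Iloria is not Quenius; base rate stands.
Duty = €157,688.74 × 33.5% = €52,825.73.
Line 2 (L-676, Quenius, 11,445 liters, €1,226,904.00):
Code L-676 is under a tariff-rate quota (threshold 3,978 liters). In-quota: 3,978 liters at 7%; over-quota: 7,467 liters at 29%.
Pro-rata value split: in-quota = €1,226,904.00 × 3,978/11,445 = €426,441.60; over-quota = €1,226,904.00 − €426,441.60 = €800,462.40.
In-quota duty = €426,441.60 × 7% = €29,850.91. Over-quota duty = €800,462.40 × 29% = €232,134.10.
Line duty = €29,850.91 + €232,134.10 = €261,985.01.
Line 3 (R-738, Narmark, 782 units, €141,690.58):
Base rate for R-738 is 28.5%.
R-738 has an FTA preferential rate, but origin Narmark is not Quenius; base rate stands.
Additional duty on R-738 from Narmark: +17.6%. Applied ad valorem rate: 28.5% + 17.6% = 46.1%.
Duty = €141,690.58 × 46.1% = €65,319.36.
Total = €52,825.73 + €261,985.01 + €65,319.36 = €380,130.10.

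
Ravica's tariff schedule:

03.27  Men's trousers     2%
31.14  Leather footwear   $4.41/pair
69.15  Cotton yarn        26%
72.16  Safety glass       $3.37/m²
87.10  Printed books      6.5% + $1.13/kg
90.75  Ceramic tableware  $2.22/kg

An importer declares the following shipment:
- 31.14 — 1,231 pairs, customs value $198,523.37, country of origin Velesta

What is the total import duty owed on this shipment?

$5,428.71

Line 1 (31.14, Velesta, 1,231 pairs, $198,523.37):
Base rate for 31.14 is $4.41/pair.
Duty = 1,231 × $4.41 = $5,428.71.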